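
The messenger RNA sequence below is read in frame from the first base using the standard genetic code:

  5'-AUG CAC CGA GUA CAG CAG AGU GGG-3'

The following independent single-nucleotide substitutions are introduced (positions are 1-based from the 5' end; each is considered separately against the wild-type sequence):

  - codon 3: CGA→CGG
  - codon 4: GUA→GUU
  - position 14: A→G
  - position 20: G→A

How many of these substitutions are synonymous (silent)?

Codon 3: CGA (Arg) → CGG (Arg) — synonymous.
Codon 4: GUA (Val) → GUU (Val) — synonymous.
Codon 5: CAG (Gln) → CGG (Arg) — missense.
Codon 7: AGU (Ser) → AAU (Asn) — missense.
Synonymous: 2 of 4.

2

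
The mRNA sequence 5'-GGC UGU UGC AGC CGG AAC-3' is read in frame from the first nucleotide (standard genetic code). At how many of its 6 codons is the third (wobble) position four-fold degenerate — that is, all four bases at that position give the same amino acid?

2

Codon 1 GGC (Gly): third position 4-fold.
Codon 2 UGU (Cys): third position 2-fold.
Codon 3 UGC (Cys): third position 2-fold.
Codon 4 AGC (Ser): third position 2-fold.
Codon 5 CGG (Arg): third position 4-fold.
Codon 6 AAC (Asn): third position 2-fold.
Four-fold degenerate third positions: 2.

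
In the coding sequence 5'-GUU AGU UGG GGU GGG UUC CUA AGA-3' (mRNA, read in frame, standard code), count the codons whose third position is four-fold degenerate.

4

Codon 1 GUU (Val): third position 4-fold.
Codon 2 AGU (Ser): third position 2-fold.
Codon 3 UGG (Trp): third position 1-fold.
Codon 4 GGU (Gly): third position 4-fold.
Codon 5 GGG (Gly): third position 4-fold.
Codon 6 UUC (Phe): third position 2-fold.
Codon 7 CUA (Leu): third position 4-fold.
Codon 8 AGA (Arg): third position 2-fold.
Four-fold degenerate third positions: 4.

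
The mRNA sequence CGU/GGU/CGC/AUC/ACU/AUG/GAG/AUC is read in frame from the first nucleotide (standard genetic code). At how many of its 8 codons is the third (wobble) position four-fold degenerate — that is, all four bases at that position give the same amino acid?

4

Codon 1 CGU (Arg): third position 4-fold.
Codon 2 GGU (Gly): third position 4-fold.
Codon 3 CGC (Arg): third position 4-fold.
Codon 4 AUC (Ile): third position 3-fold.
Codon 5 ACU (Thr): third position 4-fold.
Codon 6 AUG (Met): third position 1-fold.
Codon 7 GAG (Glu): third position 2-fold.
Codon 8 AUC (Ile): third position 3-fold.
Four-fold degenerate third positions: 4.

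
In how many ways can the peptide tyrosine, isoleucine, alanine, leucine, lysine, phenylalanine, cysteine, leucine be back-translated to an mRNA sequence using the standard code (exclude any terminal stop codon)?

Tyr: 2 codons.
Ile: 3 codons.
Ala: 4 codons.
Leu: 6 codons.
Lys: 2 codons.
Phe: 2 codons.
Cys: 2 codons.
Leu: 6 codons.
2 × 3 × 4 × 6 × 2 × 2 × 2 × 6 = 6912.

6912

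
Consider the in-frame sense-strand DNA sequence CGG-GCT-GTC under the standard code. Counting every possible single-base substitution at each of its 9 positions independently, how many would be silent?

Codon 1 (CGG, Arg): 4 synonymous substitutions.
Codon 2 (GCT, Ala): 3 synonymous substitutions.
Codon 3 (GTC, Val): 3 synonymous substitutions.
Total: 4 + 3 + 3 = 10.

10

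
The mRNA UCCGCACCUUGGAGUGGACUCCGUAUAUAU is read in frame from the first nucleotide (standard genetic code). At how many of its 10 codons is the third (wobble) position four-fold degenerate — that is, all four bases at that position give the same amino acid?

6

Codon 1 UCC (Ser): third position 4-fold.
Codon 2 GCA (Ala): third position 4-fold.
Codon 3 CCU (Pro): third position 4-fold.
Codon 4 UGG (Trp): third position 1-fold.
Codon 5 AGU (Ser): third position 2-fold.
Codon 6 GGA (Gly): third position 4-fold.
Codon 7 CUC (Leu): third position 4-fold.
Codon 8 CGU (Arg): third position 4-fold.
Codon 9 AUA (Ile): third position 3-fold.
Codon 10 UAU (Tyr): third position 2-fold.
Four-fold degenerate third positions: 6.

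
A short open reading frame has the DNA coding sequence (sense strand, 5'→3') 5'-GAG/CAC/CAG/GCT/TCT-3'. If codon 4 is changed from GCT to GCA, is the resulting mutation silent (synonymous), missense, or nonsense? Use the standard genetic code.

silent

Position 12 falls in codon 4: GCT → Ala.
After the substitution the codon is GCA → Ala.
Both encode Ala, so the change is synonymous.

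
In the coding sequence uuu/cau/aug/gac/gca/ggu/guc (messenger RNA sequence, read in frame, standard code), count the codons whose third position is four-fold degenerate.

3

Codon 1 UUU (Phe): third position 2-fold.
Codon 2 CAU (His): third position 2-fold.
Codon 3 AUG (Met): third position 1-fold.
Codon 4 GAC (Asp): third position 2-fold.
Codon 5 GCA (Ala): third position 4-fold.
Codon 6 GGU (Gly): third position 4-fold.
Codon 7 GUC (Val): third position 4-fold.
Four-fold degenerate third positions: 3.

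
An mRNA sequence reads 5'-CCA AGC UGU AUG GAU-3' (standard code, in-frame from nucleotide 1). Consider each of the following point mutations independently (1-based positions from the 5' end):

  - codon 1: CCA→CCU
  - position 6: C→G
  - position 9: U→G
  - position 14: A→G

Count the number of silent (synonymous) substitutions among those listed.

Codon 1: CCA (Pro) → CCU (Pro) — synonymous.
Codon 2: AGC (Ser) → AGG (Arg) — missense.
Codon 3: UGU (Cys) → UGG (Trp) — missense.
Codon 5: GAU (Asp) → GGU (Gly) — missense.
Synonymous: 1 of 4.

1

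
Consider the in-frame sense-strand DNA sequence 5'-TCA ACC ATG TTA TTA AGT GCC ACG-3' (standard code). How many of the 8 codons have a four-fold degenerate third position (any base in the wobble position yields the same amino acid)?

4

Codon 1 TCA (Ser): third position 4-fold.
Codon 2 ACC (Thr): third position 4-fold.
Codon 3 ATG (Met): third position 1-fold.
Codon 4 TTA (Leu): third position 2-fold.
Codon 5 TTA (Leu): third position 2-fold.
Codon 6 AGT (Ser): third position 2-fold.
Codon 7 GCC (Ala): third position 4-fold.
Codon 8 ACG (Thr): third position 4-fold.
Four-fold degenerate third positions: 4.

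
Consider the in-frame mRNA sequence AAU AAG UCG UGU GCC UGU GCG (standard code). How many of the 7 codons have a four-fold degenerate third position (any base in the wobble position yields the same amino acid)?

3

Codon 1 AAU (Asn): third position 2-fold.
Codon 2 AAG (Lys): third position 2-fold.
Codon 3 UCG (Ser): third position 4-fold.
Codon 4 UGU (Cys): third position 2-fold.
Codon 5 GCC (Ala): third position 4-fold.
Codon 6 UGU (Cys): third position 2-fold.
Codon 7 GCG (Ala): third position 4-fold.
Four-fold degenerate third positions: 3.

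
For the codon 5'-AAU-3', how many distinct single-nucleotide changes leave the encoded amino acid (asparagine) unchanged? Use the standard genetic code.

1

Position 1: none → 0 synonymous.
Position 2: none → 0 synonymous.
Position 3: AAC → 1 synonymous.
Total: 0 + 0 + 1 = 1.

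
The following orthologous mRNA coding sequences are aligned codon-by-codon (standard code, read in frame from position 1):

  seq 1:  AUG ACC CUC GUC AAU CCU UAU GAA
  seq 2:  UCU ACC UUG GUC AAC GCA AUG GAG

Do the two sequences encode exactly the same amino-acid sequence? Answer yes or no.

Codon 1: AUG Met / UCU Ser — nonsynonymous.
Codon 2: ACC Thr / ACC Thr — identical.
Codon 3: CUC Leu / UUG Leu — synonymous.
Codon 4: GUC Val / GUC Val — identical.
Codon 5: AAU Asn / AAC Asn — synonymous.
Codon 6: CCU Pro / GCA Ala — nonsynonymous.
Codon 7: UAU Tyr / AUG Met — nonsynonymous.
Codon 8: GAA Glu / GAG Glu — synonymous.
Nonsynonymous differences: 3 → different protein.

no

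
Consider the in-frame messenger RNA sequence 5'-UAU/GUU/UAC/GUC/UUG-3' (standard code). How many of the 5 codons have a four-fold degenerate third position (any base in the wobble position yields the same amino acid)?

Codon 1 UAU (Tyr): third position 2-fold.
Codon 2 GUU (Val): third position 4-fold.
Codon 3 UAC (Tyr): third position 2-fold.
Codon 4 GUC (Val): third position 4-fold.
Codon 5 UUG (Leu): third position 2-fold.
Four-fold degenerate third positions: 2.

2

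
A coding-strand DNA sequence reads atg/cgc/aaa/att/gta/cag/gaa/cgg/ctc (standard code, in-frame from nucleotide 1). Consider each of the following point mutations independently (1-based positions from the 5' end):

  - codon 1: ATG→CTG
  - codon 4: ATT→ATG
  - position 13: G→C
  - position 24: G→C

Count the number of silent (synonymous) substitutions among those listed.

Codon 1: ATG (Met) → CTG (Leu) — missense.
Codon 4: ATT (Ile) → ATG (Met) — missense.
Codon 5: GTA (Val) → CTA (Leu) — missense.
Codon 8: CGG (Arg) → CGC (Arg) — synonymous.
Synonymous: 1 of 4.

1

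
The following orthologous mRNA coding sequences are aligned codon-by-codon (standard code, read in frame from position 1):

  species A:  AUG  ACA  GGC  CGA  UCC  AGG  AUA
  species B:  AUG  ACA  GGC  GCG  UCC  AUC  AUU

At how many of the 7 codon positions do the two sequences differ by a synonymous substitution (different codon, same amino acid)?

Codon 1: AUG Met / AUG Met — identical.
Codon 2: ACA Thr / ACA Thr — identical.
Codon 3: GGC Gly / GGC Gly — identical.
Codon 4: CGA Arg / GCG Ala — nonsynonymous.
Codon 5: UCC Ser / UCC Ser — identical.
Codon 6: AGG Arg / AUC Ile — nonsynonymous.
Codon 7: AUA Ile / AUU Ile — synonymous.
Synonymous differences: 1.

1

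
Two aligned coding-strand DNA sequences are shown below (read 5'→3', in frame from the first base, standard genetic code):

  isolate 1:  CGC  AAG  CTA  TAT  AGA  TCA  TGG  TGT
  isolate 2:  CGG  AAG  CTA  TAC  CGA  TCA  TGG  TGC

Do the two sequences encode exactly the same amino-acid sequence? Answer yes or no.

yes

Codon 1: CGC Arg / CGG Arg — synonymous.
Codon 2: AAG Lys / AAG Lys — identical.
Codon 3: CTA Leu / CTA Leu — identical.
Codon 4: TAT Tyr / TAC Tyr — synonymous.
Codon 5: AGA Arg / CGA Arg — synonymous.
Codon 6: TCA Ser / TCA Ser — identical.
Codon 7: TGG Trp / TGG Trp — identical.
Codon 8: TGT Cys / TGC Cys — synonymous.
Nonsynonymous differences: 0 → same protein.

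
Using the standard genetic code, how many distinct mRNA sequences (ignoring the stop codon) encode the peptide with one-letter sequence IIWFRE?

216

Ile: 3 codons.
Ile: 3 codons.
Trp: 1 codon.
Phe: 2 codons.
Arg: 6 codons.
Glu: 2 codons.
3 × 3 × 1 × 2 × 6 × 2 = 216.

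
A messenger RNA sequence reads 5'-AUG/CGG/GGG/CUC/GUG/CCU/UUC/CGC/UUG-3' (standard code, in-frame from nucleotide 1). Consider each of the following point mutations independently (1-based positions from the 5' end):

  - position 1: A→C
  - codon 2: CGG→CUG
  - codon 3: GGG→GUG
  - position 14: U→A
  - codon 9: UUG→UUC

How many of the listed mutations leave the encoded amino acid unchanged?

Codon 1: AUG (Met) → CUG (Leu) — missense.
Codon 2: CGG (Arg) → CUG (Leu) — missense.
Codon 3: GGG (Gly) → GUG (Val) — missense.
Codon 5: GUG (Val) → GAG (Glu) — missense.
Codon 9: UUG (Leu) → UUC (Phe) — missense.
Synonymous: 0 of 5.

0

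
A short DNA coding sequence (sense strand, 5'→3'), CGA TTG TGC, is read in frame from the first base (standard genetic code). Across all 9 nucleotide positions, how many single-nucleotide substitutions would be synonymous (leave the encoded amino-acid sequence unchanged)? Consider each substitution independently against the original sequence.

Codon 1 (CGA, Arg): 4 synonymous substitutions.
Codon 2 (TTG, Leu): 2 synonymous substitutions.
Codon 3 (TGC, Cys): 1 synonymous substitution.
Total: 4 + 2 + 1 = 7.

7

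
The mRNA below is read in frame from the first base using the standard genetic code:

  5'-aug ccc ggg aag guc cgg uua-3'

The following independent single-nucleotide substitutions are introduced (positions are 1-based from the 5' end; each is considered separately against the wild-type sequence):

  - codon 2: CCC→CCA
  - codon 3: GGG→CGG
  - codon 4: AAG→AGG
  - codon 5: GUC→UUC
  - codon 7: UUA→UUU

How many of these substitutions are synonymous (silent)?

1

Codon 2: CCC (Pro) → CCA (Pro) — synonymous.
Codon 3: GGG (Gly) → CGG (Arg) — missense.
Codon 4: AAG (Lys) → AGG (Arg) — missense.
Codon 5: GUC (Val) → UUC (Phe) — missense.
Codon 7: UUA (Leu) → UUU (Phe) — missense.
Synonymous: 1 of 5.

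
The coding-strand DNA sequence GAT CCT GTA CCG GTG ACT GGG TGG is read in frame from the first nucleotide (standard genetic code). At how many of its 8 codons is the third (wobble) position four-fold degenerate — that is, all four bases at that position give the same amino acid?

6

Codon 1 GAT (Asp): third position 2-fold.
Codon 2 CCT (Pro): third position 4-fold.
Codon 3 GTA (Val): third position 4-fold.
Codon 4 CCG (Pro): third position 4-fold.
Codon 5 GTG (Val): third position 4-fold.
Codon 6 ACT (Thr): third position 4-fold.
Codon 7 GGG (Gly): third position 4-fold.
Codon 8 TGG (Trp): third position 1-fold.
Four-fold degenerate third positions: 6.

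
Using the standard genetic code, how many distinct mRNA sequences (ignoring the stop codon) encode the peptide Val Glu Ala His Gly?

Val: 4 codons.
Glu: 2 codons.
Ala: 4 codons.
His: 2 codons.
Gly: 4 codons.
4 × 2 × 4 × 2 × 4 = 256.

256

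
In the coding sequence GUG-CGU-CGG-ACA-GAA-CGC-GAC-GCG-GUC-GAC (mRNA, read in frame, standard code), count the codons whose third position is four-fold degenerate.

Codon 1 GUG (Val): third position 4-fold.
Codon 2 CGU (Arg): third position 4-fold.
Codon 3 CGG (Arg): third position 4-fold.
Codon 4 ACA (Thr): third position 4-fold.
Codon 5 GAA (Glu): third position 2-fold.
Codon 6 CGC (Arg): third position 4-fold.
Codon 7 GAC (Asp): third position 2-fold.
Codon 8 GCG (Ala): third position 4-fold.
Codon 9 GUC (Val): third position 4-fold.
Codon 10 GAC (Asp): third position 2-fold.
Four-fold degenerate third positions: 7.

7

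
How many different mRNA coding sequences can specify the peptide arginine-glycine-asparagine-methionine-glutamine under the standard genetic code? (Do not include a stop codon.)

96

Arg: 6 codons.
Gly: 4 codons.
Asn: 2 codons.
Met: 1 codon.
Gln: 2 codons.
6 × 4 × 2 × 1 × 2 = 96.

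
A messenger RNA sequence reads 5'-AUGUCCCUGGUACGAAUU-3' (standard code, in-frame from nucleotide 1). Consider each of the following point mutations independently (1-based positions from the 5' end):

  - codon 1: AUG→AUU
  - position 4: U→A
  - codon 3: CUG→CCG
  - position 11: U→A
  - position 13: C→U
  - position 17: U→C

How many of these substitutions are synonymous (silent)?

0

Codon 1: AUG (Met) → AUU (Ile) — missense.
Codon 2: UCC (Ser) → ACC (Thr) — missense.
Codon 3: CUG (Leu) → CCG (Pro) — missense.
Codon 4: GUA (Val) → GAA (Glu) — missense.
Codon 5: CGA (Arg) → UGA (Stop) — nonsense.
Codon 6: AUU (Ile) → ACU (Thr) — missense.
Synonymous: 0 of 6.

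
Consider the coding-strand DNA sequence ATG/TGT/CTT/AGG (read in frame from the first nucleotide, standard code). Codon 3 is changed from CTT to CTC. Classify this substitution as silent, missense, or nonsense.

Position 9 falls in codon 3: CTT → Leu.
After the substitution the codon is CTC → Leu.
Both encode Leu, so the change is synonymous.

silent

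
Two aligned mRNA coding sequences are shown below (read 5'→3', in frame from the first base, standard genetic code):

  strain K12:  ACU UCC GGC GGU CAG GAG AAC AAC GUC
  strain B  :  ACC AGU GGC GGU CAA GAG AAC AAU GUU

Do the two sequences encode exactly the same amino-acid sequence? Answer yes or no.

yes

Codon 1: ACU Thr / ACC Thr — synonymous.
Codon 2: UCC Ser / AGU Ser — synonymous.
Codon 3: GGC Gly / GGC Gly — identical.
Codon 4: GGU Gly / GGU Gly — identical.
Codon 5: CAG Gln / CAA Gln — synonymous.
Codon 6: GAG Glu / GAG Glu — identical.
Codon 7: AAC Asn / AAC Asn — identical.
Codon 8: AAC Asn / AAU Asn — synonymous.
Codon 9: GUC Val / GUU Val — synonymous.
Nonsynonymous differences: 0 → same protein.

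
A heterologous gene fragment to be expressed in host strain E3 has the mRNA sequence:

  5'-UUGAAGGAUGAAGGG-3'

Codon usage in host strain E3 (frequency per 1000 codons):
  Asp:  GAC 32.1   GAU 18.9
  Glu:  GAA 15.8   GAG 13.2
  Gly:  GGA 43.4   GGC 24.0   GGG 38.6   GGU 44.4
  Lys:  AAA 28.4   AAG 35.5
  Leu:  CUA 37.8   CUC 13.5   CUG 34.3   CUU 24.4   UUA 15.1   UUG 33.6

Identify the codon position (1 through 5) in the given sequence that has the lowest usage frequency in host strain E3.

Codon 1 UUG (Leu): 33.6 per 1000.
Codon 2 AAG (Lys): 35.5 per 1000.
Codon 3 GAU (Asp): 18.9 per 1000.
Codon 4 GAA (Glu): 15.8 per 1000.
Codon 5 GGG (Gly): 38.6 per 1000.
Lowest frequency is 15.8 at codon 4.

4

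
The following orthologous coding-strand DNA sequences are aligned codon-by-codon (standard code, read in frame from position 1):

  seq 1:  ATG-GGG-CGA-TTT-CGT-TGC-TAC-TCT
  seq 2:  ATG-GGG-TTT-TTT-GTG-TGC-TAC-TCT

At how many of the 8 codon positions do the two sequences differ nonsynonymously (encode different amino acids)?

2

Codon 1: ATG Met / ATG Met — identical.
Codon 2: GGG Gly / GGG Gly — identical.
Codon 3: CGA Arg / TTT Phe — nonsynonymous.
Codon 4: TTT Phe / TTT Phe — identical.
Codon 5: CGT Arg / GTG Val — nonsynonymous.
Codon 6: TGC Cys / TGC Cys — identical.
Codon 7: TAC Tyr / TAC Tyr — identical.
Codon 8: TCT Ser / TCT Ser — identical.
Nonsynonymous differences: 2.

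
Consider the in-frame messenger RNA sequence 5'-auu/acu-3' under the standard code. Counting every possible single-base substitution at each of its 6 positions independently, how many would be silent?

Codon 1 (AUU, Ile): 2 synonymous substitutions.
Codon 2 (ACU, Thr): 3 synonymous substitutions.
Total: 2 + 3 = 5.

5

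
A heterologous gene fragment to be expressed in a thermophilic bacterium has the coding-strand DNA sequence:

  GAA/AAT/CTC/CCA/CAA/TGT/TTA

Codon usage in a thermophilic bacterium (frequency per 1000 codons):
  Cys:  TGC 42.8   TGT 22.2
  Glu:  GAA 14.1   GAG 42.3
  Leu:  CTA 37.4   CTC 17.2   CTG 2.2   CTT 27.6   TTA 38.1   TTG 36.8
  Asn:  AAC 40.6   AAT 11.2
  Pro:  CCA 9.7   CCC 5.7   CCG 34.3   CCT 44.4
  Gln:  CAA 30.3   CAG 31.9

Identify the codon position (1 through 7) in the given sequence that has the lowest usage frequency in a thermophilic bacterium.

4

Codon 1 GAA (Glu): 14.1 per 1000.
Codon 2 AAT (Asn): 11.2 per 1000.
Codon 3 CTC (Leu): 17.2 per 1000.
Codon 4 CCA (Pro): 9.7 per 1000.
Codon 5 CAA (Gln): 30.3 per 1000.
Codon 6 TGT (Cys): 22.2 per 1000.
Codon 7 TTA (Leu): 38.1 per 1000.
Lowest frequency is 9.7 at codon 4.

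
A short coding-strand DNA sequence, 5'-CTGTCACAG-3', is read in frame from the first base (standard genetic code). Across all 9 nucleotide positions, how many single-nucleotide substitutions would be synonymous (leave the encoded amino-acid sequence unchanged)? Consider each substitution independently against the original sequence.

8

Codon 1 (CTG, Leu): 4 synonymous substitutions.
Codon 2 (TCA, Ser): 3 synonymous substitutions.
Codon 3 (CAG, Gln): 1 synonymous substitution.
Total: 4 + 3 + 1 = 8.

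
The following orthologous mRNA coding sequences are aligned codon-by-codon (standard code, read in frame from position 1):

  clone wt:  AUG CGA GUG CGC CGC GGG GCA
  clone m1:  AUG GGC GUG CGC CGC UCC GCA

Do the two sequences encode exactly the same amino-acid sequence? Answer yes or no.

no

Codon 1: AUG Met / AUG Met — identical.
Codon 2: CGA Arg / GGC Gly — nonsynonymous.
Codon 3: GUG Val / GUG Val — identical.
Codon 4: CGC Arg / CGC Arg — identical.
Codon 5: CGC Arg / CGC Arg — identical.
Codon 6: GGG Gly / UCC Ser — nonsynonymous.
Codon 7: GCA Ala / GCA Ala — identical.
Nonsynonymous differences: 2 → different protein.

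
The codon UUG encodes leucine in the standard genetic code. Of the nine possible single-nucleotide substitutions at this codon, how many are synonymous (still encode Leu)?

2

Position 1: CUG → 1 synonymous.
Position 2: none → 0 synonymous.
Position 3: UUA → 1 synonymous.
Total: 1 + 0 + 1 = 2.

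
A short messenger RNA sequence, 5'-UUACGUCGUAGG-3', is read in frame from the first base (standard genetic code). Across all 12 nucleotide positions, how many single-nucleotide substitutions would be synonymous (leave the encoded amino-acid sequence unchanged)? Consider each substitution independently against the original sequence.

10

Codon 1 (UUA, Leu): 2 synonymous substitutions.
Codon 2 (CGU, Arg): 3 synonymous substitutions.
Codon 3 (CGU, Arg): 3 synonymous substitutions.
Codon 4 (AGG, Arg): 2 synonymous substitutions.
Total: 2 + 3 + 3 + 2 = 10.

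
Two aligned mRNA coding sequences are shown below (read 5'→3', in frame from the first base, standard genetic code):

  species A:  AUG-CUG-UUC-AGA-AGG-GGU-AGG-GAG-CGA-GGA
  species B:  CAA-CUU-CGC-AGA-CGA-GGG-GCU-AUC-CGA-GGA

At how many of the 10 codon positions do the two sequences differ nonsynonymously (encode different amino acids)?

Codon 1: AUG Met / CAA Gln — nonsynonymous.
Codon 2: CUG Leu / CUU Leu — synonymous.
Codon 3: UUC Phe / CGC Arg — nonsynonymous.
Codon 4: AGA Arg / AGA Arg — identical.
Codon 5: AGG Arg / CGA Arg — synonymous.
Codon 6: GGU Gly / GGG Gly — synonymous.
Codon 7: AGG Arg / GCU Ala — nonsynonymous.
Codon 8: GAG Glu / AUC Ile — nonsynonymous.
Codon 9: CGA Arg / CGA Arg — identical.
Codon 10: GGA Gly / GGA Gly — identical.
Nonsynonymous differences: 4.

4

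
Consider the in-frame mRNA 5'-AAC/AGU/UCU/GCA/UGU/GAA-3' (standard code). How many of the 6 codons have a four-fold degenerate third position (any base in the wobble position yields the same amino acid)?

2

Codon 1 AAC (Asn): third position 2-fold.
Codon 2 AGU (Ser): third position 2-fold.
Codon 3 UCU (Ser): third position 4-fold.
Codon 4 GCA (Ala): third position 4-fold.
Codon 5 UGU (Cys): third position 2-fold.
Codon 6 GAA (Glu): third position 2-fold.
Four-fold degenerate third positions: 2.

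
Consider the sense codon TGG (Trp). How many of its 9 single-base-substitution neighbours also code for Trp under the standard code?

Position 1: none → 0 synonymous.
Position 2: none → 0 synonymous.
Position 3: none → 0 synonymous.
Total: 0 + 0 + 0 = 0.

0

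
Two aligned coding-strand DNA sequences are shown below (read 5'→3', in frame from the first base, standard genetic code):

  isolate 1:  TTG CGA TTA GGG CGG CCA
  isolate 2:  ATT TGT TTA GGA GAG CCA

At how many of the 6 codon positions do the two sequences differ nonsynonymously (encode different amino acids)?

3

Codon 1: TTG Leu / ATT Ile — nonsynonymous.
Codon 2: CGA Arg / TGT Cys — nonsynonymous.
Codon 3: TTA Leu / TTA Leu — identical.
Codon 4: GGG Gly / GGA Gly — synonymous.
Codon 5: CGG Arg / GAG Glu — nonsynonymous.
Codon 6: CCA Pro / CCA Pro — identical.
Nonsynonymous differences: 3.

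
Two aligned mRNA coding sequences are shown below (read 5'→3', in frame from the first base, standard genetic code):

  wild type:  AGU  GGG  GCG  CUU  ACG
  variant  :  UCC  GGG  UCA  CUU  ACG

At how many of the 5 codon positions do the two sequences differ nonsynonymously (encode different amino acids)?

1

Codon 1: AGU Ser / UCC Ser — synonymous.
Codon 2: GGG Gly / GGG Gly — identical.
Codon 3: GCG Ala / UCA Ser — nonsynonymous.
Codon 4: CUU Leu / CUU Leu — identical.
Codon 5: ACG Thr / ACG Thr — identical.
Nonsynonymous differences: 1.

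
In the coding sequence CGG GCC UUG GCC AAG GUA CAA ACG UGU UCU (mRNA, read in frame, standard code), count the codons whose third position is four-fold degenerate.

Codon 1 CGG (Arg): third position 4-fold.
Codon 2 GCC (Ala): third position 4-fold.
Codon 3 UUG (Leu): third position 2-fold.
Codon 4 GCC (Ala): third position 4-fold.
Codon 5 AAG (Lys): third position 2-fold.
Codon 6 GUA (Val): third position 4-fold.
Codon 7 CAA (Gln): third position 2-fold.
Codon 8 ACG (Thr): third position 4-fold.
Codon 9 UGU (Cys): third position 2-fold.
Codon 10 UCU (Ser): third position 4-fold.
Four-fold degenerate third positions: 6.

6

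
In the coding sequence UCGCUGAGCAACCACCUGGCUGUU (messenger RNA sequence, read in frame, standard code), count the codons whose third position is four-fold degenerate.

Codon 1 UCG (Ser): third position 4-fold.
Codon 2 CUG (Leu): third position 4-fold.
Codon 3 AGC (Ser): third position 2-fold.
Codon 4 AAC (Asn): third position 2-fold.
Codon 5 CAC (His): third position 2-fold.
Codon 6 CUG (Leu): third position 4-fold.
Codon 7 GCU (Ala): third position 4-fold.
Codon 8 GUU (Val): third position 4-fold.
Four-fold degenerate third positions: 5.

5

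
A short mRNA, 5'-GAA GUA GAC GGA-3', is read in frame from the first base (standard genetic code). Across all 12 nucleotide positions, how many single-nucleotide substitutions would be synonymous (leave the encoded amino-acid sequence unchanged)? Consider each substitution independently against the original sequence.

8

Codon 1 (GAA, Glu): 1 synonymous substitution.
Codon 2 (GUA, Val): 3 synonymous substitutions.
Codon 3 (GAC, Asp): 1 synonymous substitution.
Codon 4 (GGA, Gly): 3 synonymous substitutions.
Total: 1 + 3 + 1 + 3 = 8.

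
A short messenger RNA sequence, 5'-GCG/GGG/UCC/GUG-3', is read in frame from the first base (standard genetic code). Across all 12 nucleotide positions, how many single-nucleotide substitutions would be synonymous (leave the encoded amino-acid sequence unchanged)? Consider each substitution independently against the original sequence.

12

Codon 1 (GCG, Ala): 3 synonymous substitutions.
Codon 2 (GGG, Gly): 3 synonymous substitutions.
Codon 3 (UCC, Ser): 3 synonymous substitutions.
Codon 4 (GUG, Val): 3 synonymous substitutions.
Total: 3 + 3 + 3 + 3 = 12.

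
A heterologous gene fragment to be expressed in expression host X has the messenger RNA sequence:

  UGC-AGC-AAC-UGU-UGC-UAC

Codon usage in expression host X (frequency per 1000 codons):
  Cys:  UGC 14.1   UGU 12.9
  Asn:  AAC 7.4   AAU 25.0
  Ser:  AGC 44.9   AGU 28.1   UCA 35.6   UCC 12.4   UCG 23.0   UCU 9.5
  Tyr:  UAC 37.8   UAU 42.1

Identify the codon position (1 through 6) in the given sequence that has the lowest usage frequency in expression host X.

Codon 1 UGC (Cys): 14.1 per 1000.
Codon 2 AGC (Ser): 44.9 per 1000.
Codon 3 AAC (Asn): 7.4 per 1000.
Codon 4 UGU (Cys): 12.9 per 1000.
Codon 5 UGC (Cys): 14.1 per 1000.
Codon 6 UAC (Tyr): 37.8 per 1000.
Lowest frequency is 7.4 at codon 3.

3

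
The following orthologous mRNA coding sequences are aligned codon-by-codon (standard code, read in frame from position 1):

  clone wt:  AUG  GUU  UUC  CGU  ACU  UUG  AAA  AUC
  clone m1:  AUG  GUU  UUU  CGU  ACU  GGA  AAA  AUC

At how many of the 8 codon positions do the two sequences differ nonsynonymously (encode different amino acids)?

Codon 1: AUG Met / AUG Met — identical.
Codon 2: GUU Val / GUU Val — identical.
Codon 3: UUC Phe / UUU Phe — synonymous.
Codon 4: CGU Arg / CGU Arg — identical.
Codon 5: ACU Thr / ACU Thr — identical.
Codon 6: UUG Leu / GGA Gly — nonsynonymous.
Codon 7: AAA Lys / AAA Lys — identical.
Codon 8: AUC Ile / AUC Ile — identical.
Nonsynonymous differences: 1.

1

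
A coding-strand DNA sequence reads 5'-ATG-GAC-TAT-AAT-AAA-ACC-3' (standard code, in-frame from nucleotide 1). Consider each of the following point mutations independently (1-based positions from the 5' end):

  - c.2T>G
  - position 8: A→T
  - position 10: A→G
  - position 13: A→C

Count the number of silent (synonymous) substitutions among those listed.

0

Codon 1: ATG (Met) → AGG (Arg) — missense.
Codon 3: TAT (Tyr) → TTT (Phe) — missense.
Codon 4: AAT (Asn) → GAT (Asp) — missense.
Codon 5: AAA (Lys) → CAA (Gln) — missense.
Synonymous: 0 of 4.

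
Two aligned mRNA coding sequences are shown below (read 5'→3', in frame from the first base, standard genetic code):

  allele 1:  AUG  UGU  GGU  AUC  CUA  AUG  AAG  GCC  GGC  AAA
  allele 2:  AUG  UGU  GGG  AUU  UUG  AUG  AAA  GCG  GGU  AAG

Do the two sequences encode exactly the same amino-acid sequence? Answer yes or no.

yes

Codon 1: AUG Met / AUG Met — identical.
Codon 2: UGU Cys / UGU Cys — identical.
Codon 3: GGU Gly / GGG Gly — synonymous.
Codon 4: AUC Ile / AUU Ile — synonymous.
Codon 5: CUA Leu / UUG Leu — synonymous.
Codon 6: AUG Met / AUG Met — identical.
Codon 7: AAG Lys / AAA Lys — synonymous.
Codon 8: GCC Ala / GCG Ala — synonymous.
Codon 9: GGC Gly / GGU Gly — synonymous.
Codon 10: AAA Lys / AAG Lys — synonymous.
Nonsynonymous differences: 0 → same protein.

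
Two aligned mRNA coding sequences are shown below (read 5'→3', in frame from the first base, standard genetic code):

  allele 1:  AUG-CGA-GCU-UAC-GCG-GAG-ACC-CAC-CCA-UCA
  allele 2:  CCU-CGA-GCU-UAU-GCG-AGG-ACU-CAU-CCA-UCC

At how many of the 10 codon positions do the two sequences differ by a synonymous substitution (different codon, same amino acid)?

4

Codon 1: AUG Met / CCU Pro — nonsynonymous.
Codon 2: CGA Arg / CGA Arg — identical.
Codon 3: GCU Ala / GCU Ala — identical.
Codon 4: UAC Tyr / UAU Tyr — synonymous.
Codon 5: GCG Ala / GCG Ala — identical.
Codon 6: GAG Glu / AGG Arg — nonsynonymous.
Codon 7: ACC Thr / ACU Thr — synonymous.
Codon 8: CAC His / CAU His — synonymous.
Codon 9: CCA Pro / CCA Pro — identical.
Codon 10: UCA Ser / UCC Ser — synonymous.
Synonymous differences: 4.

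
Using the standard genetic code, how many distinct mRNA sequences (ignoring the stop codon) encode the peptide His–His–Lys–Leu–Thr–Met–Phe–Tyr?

His: 2 codons.
His: 2 codons.
Lys: 2 codons.
Leu: 6 codons.
Thr: 4 codons.
Met: 1 codon.
Phe: 2 codons.
Tyr: 2 codons.
2 × 2 × 2 × 6 × 4 × 1 × 2 × 2 = 768.

768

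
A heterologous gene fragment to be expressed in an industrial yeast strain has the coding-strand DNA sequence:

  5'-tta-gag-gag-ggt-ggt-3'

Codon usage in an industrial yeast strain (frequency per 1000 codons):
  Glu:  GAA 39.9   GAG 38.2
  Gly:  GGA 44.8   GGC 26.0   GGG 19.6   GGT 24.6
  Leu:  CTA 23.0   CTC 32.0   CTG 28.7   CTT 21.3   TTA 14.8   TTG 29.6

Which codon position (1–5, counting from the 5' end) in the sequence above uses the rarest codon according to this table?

Codon 1 TTA (Leu): 14.8 per 1000.
Codon 2 GAG (Glu): 38.2 per 1000.
Codon 3 GAG (Glu): 38.2 per 1000.
Codon 4 GGT (Gly): 24.6 per 1000.
Codon 5 GGT (Gly): 24.6 per 1000.
Lowest frequency is 14.8 at codon 1.

1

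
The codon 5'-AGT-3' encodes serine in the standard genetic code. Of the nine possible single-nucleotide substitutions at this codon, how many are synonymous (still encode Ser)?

Position 1: none → 0 synonymous.
Position 2: none → 0 synonymous.
Position 3: AGC → 1 synonymous.
Total: 0 + 0 + 1 = 1.

1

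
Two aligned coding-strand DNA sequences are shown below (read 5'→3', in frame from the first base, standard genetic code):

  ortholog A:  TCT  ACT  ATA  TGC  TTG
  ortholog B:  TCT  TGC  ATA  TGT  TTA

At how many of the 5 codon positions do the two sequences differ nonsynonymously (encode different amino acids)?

1

Codon 1: TCT Ser / TCT Ser — identical.
Codon 2: ACT Thr / TGC Cys — nonsynonymous.
Codon 3: ATA Ile / ATA Ile — identical.
Codon 4: TGC Cys / TGT Cys — synonymous.
Codon 5: TTG Leu / TTA Leu — synonymous.
Nonsynonymous differences: 1.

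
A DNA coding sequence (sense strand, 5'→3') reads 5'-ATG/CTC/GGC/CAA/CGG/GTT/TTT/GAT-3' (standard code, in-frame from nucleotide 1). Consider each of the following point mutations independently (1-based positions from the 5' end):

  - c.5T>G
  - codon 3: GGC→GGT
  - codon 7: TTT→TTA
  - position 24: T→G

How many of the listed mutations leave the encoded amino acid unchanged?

1

Codon 2: CTC (Leu) → CGC (Arg) — missense.
Codon 3: GGC (Gly) → GGT (Gly) — synonymous.
Codon 7: TTT (Phe) → TTA (Leu) — missense.
Codon 8: GAT (Asp) → GAG (Glu) — missense.
Synonymous: 1 of 4.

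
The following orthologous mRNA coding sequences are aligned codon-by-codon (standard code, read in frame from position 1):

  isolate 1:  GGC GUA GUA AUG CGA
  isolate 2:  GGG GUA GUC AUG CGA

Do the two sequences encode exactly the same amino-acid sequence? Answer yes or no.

yes

Codon 1: GGC Gly / GGG Gly — synonymous.
Codon 2: GUA Val / GUA Val — identical.
Codon 3: GUA Val / GUC Val — synonymous.
Codon 4: AUG Met / AUG Met — identical.
Codon 5: CGA Arg / CGA Arg — identical.
Nonsynonymous differences: 0 → same protein.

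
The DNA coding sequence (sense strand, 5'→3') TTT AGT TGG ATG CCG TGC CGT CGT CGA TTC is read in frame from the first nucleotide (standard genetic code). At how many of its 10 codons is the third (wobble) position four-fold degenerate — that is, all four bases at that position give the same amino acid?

4

Codon 1 TTT (Phe): third position 2-fold.
Codon 2 AGT (Ser): third position 2-fold.
Codon 3 TGG (Trp): third position 1-fold.
Codon 4 ATG (Met): third position 1-fold.
Codon 5 CCG (Pro): third position 4-fold.
Codon 6 TGC (Cys): third position 2-fold.
Codon 7 CGT (Arg): third position 4-fold.
Codon 8 CGT (Arg): third position 4-fold.
Codon 9 CGA (Arg): third position 4-fold.
Codon 10 TTC (Phe): third position 2-fold.
Four-fold degenerate third positions: 4.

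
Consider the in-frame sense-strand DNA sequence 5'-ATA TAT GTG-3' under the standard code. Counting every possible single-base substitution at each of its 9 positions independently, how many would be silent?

Codon 1 (ATA, Ile): 2 synonymous substitutions.
Codon 2 (TAT, Tyr): 1 synonymous substitution.
Codon 3 (GTG, Val): 3 synonymous substitutions.
Total: 2 + 1 + 3 = 6.

6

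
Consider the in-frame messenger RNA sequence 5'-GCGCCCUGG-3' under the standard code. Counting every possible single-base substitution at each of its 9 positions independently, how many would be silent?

Codon 1 (GCG, Ala): 3 synonymous substitutions.
Codon 2 (CCC, Pro): 3 synonymous substitutions.
Codon 3 (UGG, Trp): 0 synonymous substitutions.
Total: 3 + 3 + 0 = 6.

6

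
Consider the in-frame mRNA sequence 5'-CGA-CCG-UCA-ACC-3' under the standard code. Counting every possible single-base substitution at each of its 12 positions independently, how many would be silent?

Codon 1 (CGA, Arg): 4 synonymous substitutions.
Codon 2 (CCG, Pro): 3 synonymous substitutions.
Codon 3 (UCA, Ser): 3 synonymous substitutions.
Codon 4 (ACC, Thr): 3 synonymous substitutions.
Total: 4 + 3 + 3 + 3 = 13.

13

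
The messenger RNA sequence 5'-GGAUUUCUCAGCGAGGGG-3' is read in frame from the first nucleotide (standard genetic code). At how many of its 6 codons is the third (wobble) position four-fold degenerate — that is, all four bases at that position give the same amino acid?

3

Codon 1 GGA (Gly): third position 4-fold.
Codon 2 UUU (Phe): third position 2-fold.
Codon 3 CUC (Leu): third position 4-fold.
Codon 4 AGC (Ser): third position 2-fold.
Codon 5 GAG (Glu): third position 2-fold.
Codon 6 GGG (Gly): third position 4-fold.
Four-fold degenerate third positions: 3.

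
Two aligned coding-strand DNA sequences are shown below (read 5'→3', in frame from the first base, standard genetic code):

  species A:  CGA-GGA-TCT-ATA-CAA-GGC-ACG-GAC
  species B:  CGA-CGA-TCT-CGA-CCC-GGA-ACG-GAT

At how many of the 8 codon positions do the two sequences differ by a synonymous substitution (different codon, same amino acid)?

Codon 1: CGA Arg / CGA Arg — identical.
Codon 2: GGA Gly / CGA Arg — nonsynonymous.
Codon 3: TCT Ser / TCT Ser — identical.
Codon 4: ATA Ile / CGA Arg — nonsynonymous.
Codon 5: CAA Gln / CCC Pro — nonsynonymous.
Codon 6: GGC Gly / GGA Gly — synonymous.
Codon 7: ACG Thr / ACG Thr — identical.
Codon 8: GAC Asp / GAT Asp — synonymous.
Synonymous differences: 2.

2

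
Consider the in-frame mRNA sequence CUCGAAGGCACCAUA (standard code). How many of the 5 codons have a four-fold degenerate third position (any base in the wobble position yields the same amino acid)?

Codon 1 CUC (Leu): third position 4-fold.
Codon 2 GAA (Glu): third position 2-fold.
Codon 3 GGC (Gly): third position 4-fold.
Codon 4 ACC (Thr): third position 4-fold.
Codon 5 AUA (Ile): third position 3-fold.
Four-fold degenerate third positions: 3.

3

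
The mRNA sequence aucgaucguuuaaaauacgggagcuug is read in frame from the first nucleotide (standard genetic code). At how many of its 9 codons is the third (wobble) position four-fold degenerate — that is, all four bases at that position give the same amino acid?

2

Codon 1 AUC (Ile): third position 3-fold.
Codon 2 GAU (Asp): third position 2-fold.
Codon 3 CGU (Arg): third position 4-fold.
Codon 4 UUA (Leu): third position 2-fold.
Codon 5 AAA (Lys): third position 2-fold.
Codon 6 UAC (Tyr): third position 2-fold.
Codon 7 GGG (Gly): third position 4-fold.
Codon 8 AGC (Ser): third position 2-fold.
Codon 9 UUG (Leu): third position 2-fold.
Four-fold degenerate third positions: 2.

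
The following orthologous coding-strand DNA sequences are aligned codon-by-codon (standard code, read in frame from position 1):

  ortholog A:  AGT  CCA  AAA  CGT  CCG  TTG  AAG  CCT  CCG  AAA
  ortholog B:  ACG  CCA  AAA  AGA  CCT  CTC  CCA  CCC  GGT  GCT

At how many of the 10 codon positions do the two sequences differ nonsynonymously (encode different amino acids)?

Codon 1: AGT Ser / ACG Thr — nonsynonymous.
Codon 2: CCA Pro / CCA Pro — identical.
Codon 3: AAA Lys / AAA Lys — identical.
Codon 4: CGT Arg / AGA Arg — synonymous.
Codon 5: CCG Pro / CCT Pro — synonymous.
Codon 6: TTG Leu / CTC Leu — synonymous.
Codon 7: AAG Lys / CCA Pro — nonsynonymous.
Codon 8: CCT Pro / CCC Pro — synonymous.
Codon 9: CCG Pro / GGT Gly — nonsynonymous.
Codon 10: AAA Lys / GCT Ala — nonsynonymous.
Nonsynonymous differences: 4.

4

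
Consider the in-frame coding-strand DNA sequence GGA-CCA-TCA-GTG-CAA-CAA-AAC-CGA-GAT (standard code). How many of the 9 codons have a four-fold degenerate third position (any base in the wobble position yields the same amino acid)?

Codon 1 GGA (Gly): third position 4-fold.
Codon 2 CCA (Pro): third position 4-fold.
Codon 3 TCA (Ser): third position 4-fold.
Codon 4 GTG (Val): third position 4-fold.
Codon 5 CAA (Gln): third position 2-fold.
Codon 6 CAA (Gln): third position 2-fold.
Codon 7 AAC (Asn): third position 2-fold.
Codon 8 CGA (Arg): third position 4-fold.
Codon 9 GAT (Asp): third position 2-fold.
Four-fold degenerate third positions: 5.

5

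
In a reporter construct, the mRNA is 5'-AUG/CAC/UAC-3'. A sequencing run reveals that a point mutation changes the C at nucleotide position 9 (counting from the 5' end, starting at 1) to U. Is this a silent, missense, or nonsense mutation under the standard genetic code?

silent

Position 9 falls in codon 3: UAC → Tyr.
After the substitution the codon is UAU → Tyr.
Both encode Tyr, so the change is synonymous.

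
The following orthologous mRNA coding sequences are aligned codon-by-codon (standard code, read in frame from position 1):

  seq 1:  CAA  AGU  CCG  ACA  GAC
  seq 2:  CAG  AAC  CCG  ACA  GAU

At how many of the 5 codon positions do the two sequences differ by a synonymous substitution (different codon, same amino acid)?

2

Codon 1: CAA Gln / CAG Gln — synonymous.
Codon 2: AGU Ser / AAC Asn — nonsynonymous.
Codon 3: CCG Pro / CCG Pro — identical.
Codon 4: ACA Thr / ACA Thr — identical.
Codon 5: GAC Asp / GAU Asp — synonymous.
Synonymous differences: 2.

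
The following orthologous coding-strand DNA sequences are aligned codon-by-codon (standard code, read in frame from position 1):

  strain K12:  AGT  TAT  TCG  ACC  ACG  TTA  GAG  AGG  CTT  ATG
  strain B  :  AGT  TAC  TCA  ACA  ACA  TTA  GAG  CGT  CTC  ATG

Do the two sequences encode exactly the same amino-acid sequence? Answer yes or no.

Codon 1: AGT Ser / AGT Ser — identical.
Codon 2: TAT Tyr / TAC Tyr — synonymous.
Codon 3: TCG Ser / TCA Ser — synonymous.
Codon 4: ACC Thr / ACA Thr — synonymous.
Codon 5: ACG Thr / ACA Thr — synonymous.
Codon 6: TTA Leu / TTA Leu — identical.
Codon 7: GAG Glu / GAG Glu — identical.
Codon 8: AGG Arg / CGT Arg — synonymous.
Codon 9: CTT Leu / CTC Leu — synonymous.
Codon 10: ATG Met / ATG Met — identical.
Nonsynonymous differences: 0 → same protein.

yes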